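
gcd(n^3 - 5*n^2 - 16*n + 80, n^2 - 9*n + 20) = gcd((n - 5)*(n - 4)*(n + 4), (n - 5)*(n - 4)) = n^2 - 9*n + 20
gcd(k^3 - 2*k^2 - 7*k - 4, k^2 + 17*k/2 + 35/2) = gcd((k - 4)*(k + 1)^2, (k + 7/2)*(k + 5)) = 1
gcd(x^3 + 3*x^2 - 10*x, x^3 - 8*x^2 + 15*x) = x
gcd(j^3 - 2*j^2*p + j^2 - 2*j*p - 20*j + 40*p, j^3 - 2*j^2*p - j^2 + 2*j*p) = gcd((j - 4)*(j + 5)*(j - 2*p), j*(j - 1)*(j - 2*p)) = -j + 2*p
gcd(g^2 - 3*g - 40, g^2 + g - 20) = g + 5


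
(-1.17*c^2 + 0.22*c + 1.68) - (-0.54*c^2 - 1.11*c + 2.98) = -0.63*c^2 + 1.33*c - 1.3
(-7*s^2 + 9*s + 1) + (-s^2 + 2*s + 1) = -8*s^2 + 11*s + 2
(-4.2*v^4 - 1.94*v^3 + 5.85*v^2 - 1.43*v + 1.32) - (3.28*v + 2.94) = -4.2*v^4 - 1.94*v^3 + 5.85*v^2 - 4.71*v - 1.62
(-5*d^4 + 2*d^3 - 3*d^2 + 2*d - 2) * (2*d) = -10*d^5 + 4*d^4 - 6*d^3 + 4*d^2 - 4*d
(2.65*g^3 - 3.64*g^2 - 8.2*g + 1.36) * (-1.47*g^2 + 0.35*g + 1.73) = -3.8955*g^5 + 6.2783*g^4 + 15.3645*g^3 - 11.1664*g^2 - 13.71*g + 2.3528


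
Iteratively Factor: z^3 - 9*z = (z)*(z^2 - 9) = z*(z - 3)*(z + 3)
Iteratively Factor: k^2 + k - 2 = (k - 1)*(k + 2)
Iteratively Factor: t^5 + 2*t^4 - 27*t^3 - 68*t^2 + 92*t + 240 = (t + 2)*(t^4 - 27*t^2 - 14*t + 120) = (t - 2)*(t + 2)*(t^3 + 2*t^2 - 23*t - 60) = (t - 2)*(t + 2)*(t + 4)*(t^2 - 2*t - 15) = (t - 2)*(t + 2)*(t + 3)*(t + 4)*(t - 5)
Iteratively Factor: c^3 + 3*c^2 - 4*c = (c)*(c^2 + 3*c - 4) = c*(c - 1)*(c + 4)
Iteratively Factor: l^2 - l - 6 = (l + 2)*(l - 3)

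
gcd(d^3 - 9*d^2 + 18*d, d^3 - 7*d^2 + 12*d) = d^2 - 3*d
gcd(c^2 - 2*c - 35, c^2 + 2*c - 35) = 1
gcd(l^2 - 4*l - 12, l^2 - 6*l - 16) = l + 2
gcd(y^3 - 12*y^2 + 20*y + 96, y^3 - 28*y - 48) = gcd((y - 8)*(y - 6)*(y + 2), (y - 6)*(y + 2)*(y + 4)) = y^2 - 4*y - 12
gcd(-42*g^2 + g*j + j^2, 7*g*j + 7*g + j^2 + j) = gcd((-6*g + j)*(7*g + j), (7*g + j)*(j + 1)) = 7*g + j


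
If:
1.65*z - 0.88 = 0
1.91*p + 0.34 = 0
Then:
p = -0.18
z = 0.53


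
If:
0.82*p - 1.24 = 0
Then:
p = 1.51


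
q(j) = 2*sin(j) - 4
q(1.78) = -2.04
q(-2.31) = -5.48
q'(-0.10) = 1.99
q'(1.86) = -0.57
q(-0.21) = -4.42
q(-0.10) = -4.20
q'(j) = 2*cos(j)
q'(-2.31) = -1.35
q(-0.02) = -4.04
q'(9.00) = -1.82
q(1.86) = -2.08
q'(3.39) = -1.94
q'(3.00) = -1.98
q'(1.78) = -0.42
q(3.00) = -3.72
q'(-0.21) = 1.96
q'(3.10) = -2.00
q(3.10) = -3.92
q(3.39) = -4.49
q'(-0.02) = 2.00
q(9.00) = -3.18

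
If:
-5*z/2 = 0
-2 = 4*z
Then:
No Solution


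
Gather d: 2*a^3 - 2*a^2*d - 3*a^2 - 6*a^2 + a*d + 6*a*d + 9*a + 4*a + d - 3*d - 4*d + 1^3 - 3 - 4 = 2*a^3 - 9*a^2 + 13*a + d*(-2*a^2 + 7*a - 6) - 6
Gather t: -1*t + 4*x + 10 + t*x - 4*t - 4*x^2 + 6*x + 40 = t*(x - 5) - 4*x^2 + 10*x + 50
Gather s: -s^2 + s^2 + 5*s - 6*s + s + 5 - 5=0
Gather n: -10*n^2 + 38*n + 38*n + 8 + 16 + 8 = -10*n^2 + 76*n + 32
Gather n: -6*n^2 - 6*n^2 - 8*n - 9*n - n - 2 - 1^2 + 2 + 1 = -12*n^2 - 18*n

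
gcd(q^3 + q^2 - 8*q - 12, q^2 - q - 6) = q^2 - q - 6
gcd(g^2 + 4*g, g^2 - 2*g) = g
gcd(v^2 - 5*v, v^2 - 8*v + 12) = 1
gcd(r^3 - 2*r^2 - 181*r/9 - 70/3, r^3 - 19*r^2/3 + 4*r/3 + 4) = r - 6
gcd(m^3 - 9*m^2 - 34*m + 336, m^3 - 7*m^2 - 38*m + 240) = m^2 - 2*m - 48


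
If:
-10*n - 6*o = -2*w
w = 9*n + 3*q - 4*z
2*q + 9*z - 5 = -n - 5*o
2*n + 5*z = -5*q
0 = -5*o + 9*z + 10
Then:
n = 425/591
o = 280/197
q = 20/591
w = 4645/591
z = -190/591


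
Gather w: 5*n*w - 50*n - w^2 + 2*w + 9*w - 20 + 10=-50*n - w^2 + w*(5*n + 11) - 10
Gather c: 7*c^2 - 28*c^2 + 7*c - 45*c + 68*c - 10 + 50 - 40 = -21*c^2 + 30*c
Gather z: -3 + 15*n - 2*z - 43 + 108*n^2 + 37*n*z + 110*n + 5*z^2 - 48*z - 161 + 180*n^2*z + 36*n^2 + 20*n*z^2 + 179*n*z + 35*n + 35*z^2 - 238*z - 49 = 144*n^2 + 160*n + z^2*(20*n + 40) + z*(180*n^2 + 216*n - 288) - 256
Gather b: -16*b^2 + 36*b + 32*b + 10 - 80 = -16*b^2 + 68*b - 70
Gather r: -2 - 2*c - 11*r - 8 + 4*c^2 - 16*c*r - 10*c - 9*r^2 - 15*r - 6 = 4*c^2 - 12*c - 9*r^2 + r*(-16*c - 26) - 16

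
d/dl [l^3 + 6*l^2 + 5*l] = 3*l^2 + 12*l + 5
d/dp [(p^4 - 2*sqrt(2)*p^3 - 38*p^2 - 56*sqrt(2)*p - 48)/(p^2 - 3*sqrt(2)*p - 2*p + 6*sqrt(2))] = (-(-2*p + 2 + 3*sqrt(2))*(-p^4 + 2*sqrt(2)*p^3 + 38*p^2 + 56*sqrt(2)*p + 48) + 2*(p^2 - 3*sqrt(2)*p - 2*p + 6*sqrt(2))*(2*p^3 - 3*sqrt(2)*p^2 - 38*p - 28*sqrt(2)))/(p^2 - 3*sqrt(2)*p - 2*p + 6*sqrt(2))^2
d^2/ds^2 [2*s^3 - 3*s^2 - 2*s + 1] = 12*s - 6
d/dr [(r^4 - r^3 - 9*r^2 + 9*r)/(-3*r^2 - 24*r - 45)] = (-2*r^3 - 11*r^2 + 40*r - 15)/(3*(r^2 + 10*r + 25))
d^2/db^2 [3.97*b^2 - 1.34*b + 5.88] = 7.94000000000000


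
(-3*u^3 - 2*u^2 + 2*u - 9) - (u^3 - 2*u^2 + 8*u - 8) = -4*u^3 - 6*u - 1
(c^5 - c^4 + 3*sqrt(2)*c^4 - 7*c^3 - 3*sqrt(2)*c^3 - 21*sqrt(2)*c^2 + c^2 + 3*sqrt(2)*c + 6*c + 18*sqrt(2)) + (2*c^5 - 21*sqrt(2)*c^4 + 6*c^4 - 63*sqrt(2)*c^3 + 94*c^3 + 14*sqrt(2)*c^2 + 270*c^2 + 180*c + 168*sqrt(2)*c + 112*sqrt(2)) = 3*c^5 - 18*sqrt(2)*c^4 + 5*c^4 - 66*sqrt(2)*c^3 + 87*c^3 - 7*sqrt(2)*c^2 + 271*c^2 + 186*c + 171*sqrt(2)*c + 130*sqrt(2)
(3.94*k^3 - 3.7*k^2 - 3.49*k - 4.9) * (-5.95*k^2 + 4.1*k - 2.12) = -23.443*k^5 + 38.169*k^4 - 2.7573*k^3 + 22.69*k^2 - 12.6912*k + 10.388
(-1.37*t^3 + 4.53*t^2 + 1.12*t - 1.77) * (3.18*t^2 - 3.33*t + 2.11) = -4.3566*t^5 + 18.9675*t^4 - 14.414*t^3 + 0.200099999999998*t^2 + 8.2573*t - 3.7347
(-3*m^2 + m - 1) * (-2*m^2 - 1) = 6*m^4 - 2*m^3 + 5*m^2 - m + 1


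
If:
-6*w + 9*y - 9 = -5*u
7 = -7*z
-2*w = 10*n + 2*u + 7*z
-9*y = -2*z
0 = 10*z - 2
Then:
No Solution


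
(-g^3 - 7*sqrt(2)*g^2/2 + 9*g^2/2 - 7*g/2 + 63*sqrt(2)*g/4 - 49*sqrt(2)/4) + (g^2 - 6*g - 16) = -g^3 - 7*sqrt(2)*g^2/2 + 11*g^2/2 - 19*g/2 + 63*sqrt(2)*g/4 - 49*sqrt(2)/4 - 16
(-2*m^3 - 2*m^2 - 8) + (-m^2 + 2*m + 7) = -2*m^3 - 3*m^2 + 2*m - 1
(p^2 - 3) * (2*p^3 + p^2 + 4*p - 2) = 2*p^5 + p^4 - 2*p^3 - 5*p^2 - 12*p + 6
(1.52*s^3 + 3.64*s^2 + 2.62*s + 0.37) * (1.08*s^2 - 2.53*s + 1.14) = 1.6416*s^5 + 0.0856000000000008*s^4 - 4.6468*s^3 - 2.0794*s^2 + 2.0507*s + 0.4218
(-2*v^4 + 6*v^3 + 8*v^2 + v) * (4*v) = -8*v^5 + 24*v^4 + 32*v^3 + 4*v^2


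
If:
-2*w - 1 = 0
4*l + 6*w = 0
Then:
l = 3/4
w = -1/2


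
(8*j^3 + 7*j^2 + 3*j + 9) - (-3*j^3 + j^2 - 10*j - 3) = 11*j^3 + 6*j^2 + 13*j + 12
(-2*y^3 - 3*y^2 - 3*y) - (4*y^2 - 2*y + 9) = -2*y^3 - 7*y^2 - y - 9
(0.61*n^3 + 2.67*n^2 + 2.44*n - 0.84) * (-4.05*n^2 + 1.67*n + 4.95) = -2.4705*n^5 - 9.7948*n^4 - 2.4036*n^3 + 20.6933*n^2 + 10.6752*n - 4.158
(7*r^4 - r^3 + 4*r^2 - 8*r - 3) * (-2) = -14*r^4 + 2*r^3 - 8*r^2 + 16*r + 6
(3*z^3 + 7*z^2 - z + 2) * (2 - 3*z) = -9*z^4 - 15*z^3 + 17*z^2 - 8*z + 4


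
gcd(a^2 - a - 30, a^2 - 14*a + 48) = a - 6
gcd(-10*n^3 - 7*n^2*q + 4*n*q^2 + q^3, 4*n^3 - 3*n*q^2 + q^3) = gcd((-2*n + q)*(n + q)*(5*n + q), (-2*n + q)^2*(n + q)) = -2*n^2 - n*q + q^2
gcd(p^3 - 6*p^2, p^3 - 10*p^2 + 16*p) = p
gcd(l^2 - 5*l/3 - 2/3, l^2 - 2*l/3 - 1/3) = l + 1/3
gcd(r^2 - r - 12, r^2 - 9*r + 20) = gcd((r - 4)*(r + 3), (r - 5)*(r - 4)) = r - 4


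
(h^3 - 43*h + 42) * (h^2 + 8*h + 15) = h^5 + 8*h^4 - 28*h^3 - 302*h^2 - 309*h + 630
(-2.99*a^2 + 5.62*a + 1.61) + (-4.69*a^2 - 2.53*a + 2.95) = -7.68*a^2 + 3.09*a + 4.56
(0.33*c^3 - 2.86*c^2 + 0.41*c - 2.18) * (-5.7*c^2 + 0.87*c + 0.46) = -1.881*c^5 + 16.5891*c^4 - 4.6734*c^3 + 11.4671*c^2 - 1.708*c - 1.0028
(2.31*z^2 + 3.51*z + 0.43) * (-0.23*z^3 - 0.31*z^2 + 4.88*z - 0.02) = -0.5313*z^5 - 1.5234*z^4 + 10.0858*z^3 + 16.9493*z^2 + 2.0282*z - 0.0086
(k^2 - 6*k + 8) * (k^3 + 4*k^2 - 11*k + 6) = k^5 - 2*k^4 - 27*k^3 + 104*k^2 - 124*k + 48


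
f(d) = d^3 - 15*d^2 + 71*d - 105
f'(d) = 3*d^2 - 30*d + 71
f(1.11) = -43.30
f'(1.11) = 41.40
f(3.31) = 1.93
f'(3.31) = 4.57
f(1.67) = -23.61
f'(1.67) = 29.27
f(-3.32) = -542.65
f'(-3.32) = 203.67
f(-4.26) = -756.98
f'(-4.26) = 253.24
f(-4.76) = -890.67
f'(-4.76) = 281.77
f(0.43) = -77.16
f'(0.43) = 58.65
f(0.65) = -64.91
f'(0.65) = 52.77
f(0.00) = -105.00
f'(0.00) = 71.00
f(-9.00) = -2688.00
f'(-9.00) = 584.00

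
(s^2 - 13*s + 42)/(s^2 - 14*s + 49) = (s - 6)/(s - 7)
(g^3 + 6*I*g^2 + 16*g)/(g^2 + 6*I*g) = (g^2 + 6*I*g + 16)/(g + 6*I)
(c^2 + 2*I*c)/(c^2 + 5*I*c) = (c + 2*I)/(c + 5*I)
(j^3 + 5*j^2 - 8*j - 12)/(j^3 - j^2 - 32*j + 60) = (j + 1)/(j - 5)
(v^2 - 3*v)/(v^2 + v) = (v - 3)/(v + 1)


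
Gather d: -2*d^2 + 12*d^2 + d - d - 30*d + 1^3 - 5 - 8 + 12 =10*d^2 - 30*d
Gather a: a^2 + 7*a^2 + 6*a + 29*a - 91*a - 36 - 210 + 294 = 8*a^2 - 56*a + 48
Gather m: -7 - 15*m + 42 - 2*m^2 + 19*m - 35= -2*m^2 + 4*m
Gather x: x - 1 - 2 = x - 3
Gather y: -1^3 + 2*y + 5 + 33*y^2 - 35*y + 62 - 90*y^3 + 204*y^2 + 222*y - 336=-90*y^3 + 237*y^2 + 189*y - 270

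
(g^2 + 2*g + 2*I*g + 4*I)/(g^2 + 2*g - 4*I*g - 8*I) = (g + 2*I)/(g - 4*I)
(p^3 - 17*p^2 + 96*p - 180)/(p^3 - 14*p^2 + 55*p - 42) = (p^2 - 11*p + 30)/(p^2 - 8*p + 7)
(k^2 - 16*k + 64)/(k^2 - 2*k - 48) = (k - 8)/(k + 6)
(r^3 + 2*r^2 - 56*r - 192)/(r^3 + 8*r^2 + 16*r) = (r^2 - 2*r - 48)/(r*(r + 4))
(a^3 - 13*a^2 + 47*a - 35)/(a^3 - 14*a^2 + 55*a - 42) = (a - 5)/(a - 6)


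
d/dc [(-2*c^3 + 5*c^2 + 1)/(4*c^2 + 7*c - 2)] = (-8*c^4 - 28*c^3 + 47*c^2 - 28*c - 7)/(16*c^4 + 56*c^3 + 33*c^2 - 28*c + 4)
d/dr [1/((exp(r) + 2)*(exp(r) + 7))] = (-2*exp(r) - 9)*exp(r)/(exp(4*r) + 18*exp(3*r) + 109*exp(2*r) + 252*exp(r) + 196)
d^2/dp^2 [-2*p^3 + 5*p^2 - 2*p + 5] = 10 - 12*p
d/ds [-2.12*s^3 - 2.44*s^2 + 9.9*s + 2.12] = -6.36*s^2 - 4.88*s + 9.9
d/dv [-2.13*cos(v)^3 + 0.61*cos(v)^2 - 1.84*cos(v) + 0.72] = (6.39*cos(v)^2 - 1.22*cos(v) + 1.84)*sin(v)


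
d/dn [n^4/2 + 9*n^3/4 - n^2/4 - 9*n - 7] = 2*n^3 + 27*n^2/4 - n/2 - 9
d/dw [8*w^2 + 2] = 16*w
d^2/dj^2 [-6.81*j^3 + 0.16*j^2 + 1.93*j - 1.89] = 0.32 - 40.86*j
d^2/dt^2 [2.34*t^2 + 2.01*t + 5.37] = 4.68000000000000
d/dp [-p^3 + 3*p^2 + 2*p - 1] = -3*p^2 + 6*p + 2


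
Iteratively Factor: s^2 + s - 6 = (s + 3)*(s - 2)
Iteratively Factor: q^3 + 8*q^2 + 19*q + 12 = (q + 3)*(q^2 + 5*q + 4) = (q + 3)*(q + 4)*(q + 1)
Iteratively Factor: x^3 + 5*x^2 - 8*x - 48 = (x + 4)*(x^2 + x - 12) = (x - 3)*(x + 4)*(x + 4)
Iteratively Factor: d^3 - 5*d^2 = (d - 5)*(d^2) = d*(d - 5)*(d)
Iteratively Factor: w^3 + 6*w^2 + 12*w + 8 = (w + 2)*(w^2 + 4*w + 4) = (w + 2)^2*(w + 2)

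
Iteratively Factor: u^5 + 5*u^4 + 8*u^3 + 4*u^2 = (u)*(u^4 + 5*u^3 + 8*u^2 + 4*u) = u*(u + 2)*(u^3 + 3*u^2 + 2*u) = u*(u + 1)*(u + 2)*(u^2 + 2*u) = u*(u + 1)*(u + 2)^2*(u)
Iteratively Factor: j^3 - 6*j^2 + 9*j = (j - 3)*(j^2 - 3*j) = (j - 3)^2*(j)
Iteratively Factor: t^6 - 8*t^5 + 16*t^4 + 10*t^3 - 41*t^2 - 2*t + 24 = (t - 2)*(t^5 - 6*t^4 + 4*t^3 + 18*t^2 - 5*t - 12) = (t - 2)*(t + 1)*(t^4 - 7*t^3 + 11*t^2 + 7*t - 12) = (t - 3)*(t - 2)*(t + 1)*(t^3 - 4*t^2 - t + 4) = (t - 3)*(t - 2)*(t - 1)*(t + 1)*(t^2 - 3*t - 4) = (t - 4)*(t - 3)*(t - 2)*(t - 1)*(t + 1)*(t + 1)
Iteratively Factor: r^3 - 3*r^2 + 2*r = (r - 1)*(r^2 - 2*r) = r*(r - 1)*(r - 2)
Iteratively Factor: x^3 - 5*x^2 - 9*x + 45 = (x - 5)*(x^2 - 9) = (x - 5)*(x + 3)*(x - 3)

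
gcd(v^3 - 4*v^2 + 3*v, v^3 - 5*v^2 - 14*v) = v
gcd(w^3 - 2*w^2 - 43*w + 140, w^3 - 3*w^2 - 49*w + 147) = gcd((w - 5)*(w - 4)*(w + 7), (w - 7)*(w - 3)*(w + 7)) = w + 7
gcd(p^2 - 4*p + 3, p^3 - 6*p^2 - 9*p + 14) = p - 1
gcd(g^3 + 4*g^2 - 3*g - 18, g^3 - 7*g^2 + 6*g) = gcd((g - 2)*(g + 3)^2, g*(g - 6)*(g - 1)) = 1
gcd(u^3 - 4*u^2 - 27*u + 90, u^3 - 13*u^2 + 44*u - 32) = 1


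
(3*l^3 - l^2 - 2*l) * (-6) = -18*l^3 + 6*l^2 + 12*l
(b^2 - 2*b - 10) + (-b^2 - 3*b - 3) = -5*b - 13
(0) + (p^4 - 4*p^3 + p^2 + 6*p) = p^4 - 4*p^3 + p^2 + 6*p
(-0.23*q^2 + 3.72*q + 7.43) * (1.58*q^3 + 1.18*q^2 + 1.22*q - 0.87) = -0.3634*q^5 + 5.6062*q^4 + 15.8484*q^3 + 13.5059*q^2 + 5.8282*q - 6.4641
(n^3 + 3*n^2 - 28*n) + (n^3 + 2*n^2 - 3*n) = 2*n^3 + 5*n^2 - 31*n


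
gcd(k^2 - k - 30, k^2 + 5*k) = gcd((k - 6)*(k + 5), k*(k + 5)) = k + 5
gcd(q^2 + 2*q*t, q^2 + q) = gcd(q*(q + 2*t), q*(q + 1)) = q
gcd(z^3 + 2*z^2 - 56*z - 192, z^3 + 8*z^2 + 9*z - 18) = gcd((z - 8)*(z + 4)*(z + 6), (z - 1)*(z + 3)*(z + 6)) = z + 6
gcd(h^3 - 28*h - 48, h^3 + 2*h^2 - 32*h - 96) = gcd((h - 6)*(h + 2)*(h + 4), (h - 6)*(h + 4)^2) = h^2 - 2*h - 24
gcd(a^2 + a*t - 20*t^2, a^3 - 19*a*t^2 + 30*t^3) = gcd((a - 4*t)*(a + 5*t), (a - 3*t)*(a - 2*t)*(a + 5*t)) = a + 5*t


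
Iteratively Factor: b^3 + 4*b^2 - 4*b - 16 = (b - 2)*(b^2 + 6*b + 8) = (b - 2)*(b + 2)*(b + 4)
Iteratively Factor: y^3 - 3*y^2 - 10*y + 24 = (y + 3)*(y^2 - 6*y + 8) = (y - 2)*(y + 3)*(y - 4)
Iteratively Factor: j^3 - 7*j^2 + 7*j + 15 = (j - 3)*(j^2 - 4*j - 5) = (j - 5)*(j - 3)*(j + 1)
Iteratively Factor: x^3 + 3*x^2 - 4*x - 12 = (x + 2)*(x^2 + x - 6) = (x + 2)*(x + 3)*(x - 2)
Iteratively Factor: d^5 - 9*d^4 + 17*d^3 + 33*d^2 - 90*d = (d)*(d^4 - 9*d^3 + 17*d^2 + 33*d - 90) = d*(d - 5)*(d^3 - 4*d^2 - 3*d + 18) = d*(d - 5)*(d + 2)*(d^2 - 6*d + 9) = d*(d - 5)*(d - 3)*(d + 2)*(d - 3)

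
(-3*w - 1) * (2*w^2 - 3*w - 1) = -6*w^3 + 7*w^2 + 6*w + 1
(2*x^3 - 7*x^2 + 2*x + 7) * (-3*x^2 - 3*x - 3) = -6*x^5 + 15*x^4 + 9*x^3 - 6*x^2 - 27*x - 21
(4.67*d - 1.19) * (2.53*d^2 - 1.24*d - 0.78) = 11.8151*d^3 - 8.8015*d^2 - 2.167*d + 0.9282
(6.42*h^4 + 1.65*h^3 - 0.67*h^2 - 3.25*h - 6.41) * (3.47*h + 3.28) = 22.2774*h^5 + 26.7831*h^4 + 3.0871*h^3 - 13.4751*h^2 - 32.9027*h - 21.0248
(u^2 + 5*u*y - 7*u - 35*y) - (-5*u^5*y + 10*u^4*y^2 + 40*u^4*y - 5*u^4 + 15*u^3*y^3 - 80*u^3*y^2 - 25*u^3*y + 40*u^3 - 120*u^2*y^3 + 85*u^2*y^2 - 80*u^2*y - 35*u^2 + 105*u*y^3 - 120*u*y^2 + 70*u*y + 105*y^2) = 5*u^5*y - 10*u^4*y^2 - 40*u^4*y + 5*u^4 - 15*u^3*y^3 + 80*u^3*y^2 + 25*u^3*y - 40*u^3 + 120*u^2*y^3 - 85*u^2*y^2 + 80*u^2*y + 36*u^2 - 105*u*y^3 + 120*u*y^2 - 65*u*y - 7*u - 105*y^2 - 35*y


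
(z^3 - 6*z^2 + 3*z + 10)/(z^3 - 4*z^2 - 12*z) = (-z^3 + 6*z^2 - 3*z - 10)/(z*(-z^2 + 4*z + 12))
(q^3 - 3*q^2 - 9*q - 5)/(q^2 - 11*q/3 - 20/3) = 3*(q^2 + 2*q + 1)/(3*q + 4)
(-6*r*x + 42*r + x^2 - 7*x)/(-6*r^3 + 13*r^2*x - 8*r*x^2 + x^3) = (x - 7)/(r^2 - 2*r*x + x^2)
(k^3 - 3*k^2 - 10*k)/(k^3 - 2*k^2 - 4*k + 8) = k*(k - 5)/(k^2 - 4*k + 4)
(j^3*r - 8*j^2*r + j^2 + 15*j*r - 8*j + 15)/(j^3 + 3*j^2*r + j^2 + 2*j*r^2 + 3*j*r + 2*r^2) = (j^3*r - 8*j^2*r + j^2 + 15*j*r - 8*j + 15)/(j^3 + 3*j^2*r + j^2 + 2*j*r^2 + 3*j*r + 2*r^2)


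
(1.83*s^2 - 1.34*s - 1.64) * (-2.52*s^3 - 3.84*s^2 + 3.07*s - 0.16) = -4.6116*s^5 - 3.6504*s^4 + 14.8965*s^3 + 1.891*s^2 - 4.8204*s + 0.2624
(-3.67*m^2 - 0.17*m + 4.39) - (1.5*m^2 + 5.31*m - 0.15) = -5.17*m^2 - 5.48*m + 4.54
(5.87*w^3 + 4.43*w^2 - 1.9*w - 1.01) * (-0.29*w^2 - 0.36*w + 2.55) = -1.7023*w^5 - 3.3979*w^4 + 13.9247*w^3 + 12.2734*w^2 - 4.4814*w - 2.5755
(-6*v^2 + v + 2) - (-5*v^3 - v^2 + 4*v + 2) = 5*v^3 - 5*v^2 - 3*v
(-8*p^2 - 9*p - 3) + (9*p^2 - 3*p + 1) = p^2 - 12*p - 2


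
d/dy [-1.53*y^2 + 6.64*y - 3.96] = 6.64 - 3.06*y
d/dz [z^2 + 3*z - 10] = 2*z + 3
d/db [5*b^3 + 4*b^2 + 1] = b*(15*b + 8)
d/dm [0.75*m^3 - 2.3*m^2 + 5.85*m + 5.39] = 2.25*m^2 - 4.6*m + 5.85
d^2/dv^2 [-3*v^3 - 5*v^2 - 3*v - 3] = -18*v - 10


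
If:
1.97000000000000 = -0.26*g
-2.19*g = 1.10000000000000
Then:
No Solution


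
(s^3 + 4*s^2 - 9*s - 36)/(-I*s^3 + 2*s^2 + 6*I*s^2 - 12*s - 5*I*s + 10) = I*(s^3 + 4*s^2 - 9*s - 36)/(s^3 + 2*s^2*(-3 + I) + s*(5 - 12*I) + 10*I)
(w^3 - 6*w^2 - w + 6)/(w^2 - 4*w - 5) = (w^2 - 7*w + 6)/(w - 5)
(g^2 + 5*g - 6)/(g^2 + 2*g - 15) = (g^2 + 5*g - 6)/(g^2 + 2*g - 15)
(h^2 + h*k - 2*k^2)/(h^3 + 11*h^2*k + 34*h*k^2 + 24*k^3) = (h^2 + h*k - 2*k^2)/(h^3 + 11*h^2*k + 34*h*k^2 + 24*k^3)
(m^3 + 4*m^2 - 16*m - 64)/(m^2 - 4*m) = m + 8 + 16/m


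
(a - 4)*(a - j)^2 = a^3 - 2*a^2*j - 4*a^2 + a*j^2 + 8*a*j - 4*j^2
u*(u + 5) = u^2 + 5*u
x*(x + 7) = x^2 + 7*x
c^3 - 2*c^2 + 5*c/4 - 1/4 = (c - 1)*(c - 1/2)^2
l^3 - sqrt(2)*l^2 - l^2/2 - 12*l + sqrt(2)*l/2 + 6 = (l - 1/2)*(l - 3*sqrt(2))*(l + 2*sqrt(2))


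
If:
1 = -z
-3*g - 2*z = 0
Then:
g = 2/3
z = -1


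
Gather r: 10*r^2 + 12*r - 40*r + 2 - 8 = 10*r^2 - 28*r - 6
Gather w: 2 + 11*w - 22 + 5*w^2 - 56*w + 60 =5*w^2 - 45*w + 40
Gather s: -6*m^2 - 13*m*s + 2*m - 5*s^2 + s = -6*m^2 + 2*m - 5*s^2 + s*(1 - 13*m)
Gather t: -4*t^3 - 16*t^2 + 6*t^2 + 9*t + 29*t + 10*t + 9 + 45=-4*t^3 - 10*t^2 + 48*t + 54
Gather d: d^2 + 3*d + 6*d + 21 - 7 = d^2 + 9*d + 14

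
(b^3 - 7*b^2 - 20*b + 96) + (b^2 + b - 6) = b^3 - 6*b^2 - 19*b + 90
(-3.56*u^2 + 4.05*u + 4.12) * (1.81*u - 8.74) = -6.4436*u^3 + 38.4449*u^2 - 27.9398*u - 36.0088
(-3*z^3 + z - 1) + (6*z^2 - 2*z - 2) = -3*z^3 + 6*z^2 - z - 3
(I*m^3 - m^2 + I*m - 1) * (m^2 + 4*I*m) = I*m^5 - 5*m^4 - 3*I*m^3 - 5*m^2 - 4*I*m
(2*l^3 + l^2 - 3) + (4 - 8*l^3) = -6*l^3 + l^2 + 1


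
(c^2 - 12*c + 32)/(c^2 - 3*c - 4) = (c - 8)/(c + 1)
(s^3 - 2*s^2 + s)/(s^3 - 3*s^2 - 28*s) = (-s^2 + 2*s - 1)/(-s^2 + 3*s + 28)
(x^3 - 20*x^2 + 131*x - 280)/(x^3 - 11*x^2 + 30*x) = (x^2 - 15*x + 56)/(x*(x - 6))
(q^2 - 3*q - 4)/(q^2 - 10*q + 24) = (q + 1)/(q - 6)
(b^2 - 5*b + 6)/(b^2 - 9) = (b - 2)/(b + 3)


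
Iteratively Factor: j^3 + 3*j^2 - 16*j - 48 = (j + 4)*(j^2 - j - 12) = (j + 3)*(j + 4)*(j - 4)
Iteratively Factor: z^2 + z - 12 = (z - 3)*(z + 4)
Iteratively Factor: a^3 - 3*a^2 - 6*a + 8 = (a - 1)*(a^2 - 2*a - 8) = (a - 4)*(a - 1)*(a + 2)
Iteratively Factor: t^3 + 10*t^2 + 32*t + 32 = (t + 4)*(t^2 + 6*t + 8) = (t + 4)^2*(t + 2)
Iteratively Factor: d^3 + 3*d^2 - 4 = (d + 2)*(d^2 + d - 2) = (d + 2)^2*(d - 1)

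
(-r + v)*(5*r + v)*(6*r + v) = -30*r^3 + 19*r^2*v + 10*r*v^2 + v^3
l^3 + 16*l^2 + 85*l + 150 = (l + 5)^2*(l + 6)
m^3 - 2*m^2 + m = m*(m - 1)^2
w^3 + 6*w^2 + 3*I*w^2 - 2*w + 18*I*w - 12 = (w + 6)*(w + I)*(w + 2*I)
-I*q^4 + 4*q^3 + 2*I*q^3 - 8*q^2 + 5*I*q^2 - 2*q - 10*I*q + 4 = (q - 2)*(q + I)*(q + 2*I)*(-I*q + 1)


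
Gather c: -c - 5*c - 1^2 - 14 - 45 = -6*c - 60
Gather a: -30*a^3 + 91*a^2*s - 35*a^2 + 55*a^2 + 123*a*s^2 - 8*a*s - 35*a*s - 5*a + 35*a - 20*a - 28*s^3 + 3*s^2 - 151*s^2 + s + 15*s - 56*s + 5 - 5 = -30*a^3 + a^2*(91*s + 20) + a*(123*s^2 - 43*s + 10) - 28*s^3 - 148*s^2 - 40*s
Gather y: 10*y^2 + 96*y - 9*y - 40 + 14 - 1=10*y^2 + 87*y - 27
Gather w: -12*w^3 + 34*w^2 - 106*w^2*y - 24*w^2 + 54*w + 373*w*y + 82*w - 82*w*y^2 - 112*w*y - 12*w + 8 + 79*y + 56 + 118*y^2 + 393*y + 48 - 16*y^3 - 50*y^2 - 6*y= -12*w^3 + w^2*(10 - 106*y) + w*(-82*y^2 + 261*y + 124) - 16*y^3 + 68*y^2 + 466*y + 112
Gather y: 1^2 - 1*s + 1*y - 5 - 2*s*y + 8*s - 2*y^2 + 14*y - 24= 7*s - 2*y^2 + y*(15 - 2*s) - 28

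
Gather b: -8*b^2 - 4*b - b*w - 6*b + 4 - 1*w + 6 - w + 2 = -8*b^2 + b*(-w - 10) - 2*w + 12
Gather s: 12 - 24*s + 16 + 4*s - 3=25 - 20*s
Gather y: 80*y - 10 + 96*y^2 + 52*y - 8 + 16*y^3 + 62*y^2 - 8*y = 16*y^3 + 158*y^2 + 124*y - 18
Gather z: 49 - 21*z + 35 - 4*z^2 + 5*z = -4*z^2 - 16*z + 84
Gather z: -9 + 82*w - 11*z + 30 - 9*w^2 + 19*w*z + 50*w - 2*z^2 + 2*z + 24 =-9*w^2 + 132*w - 2*z^2 + z*(19*w - 9) + 45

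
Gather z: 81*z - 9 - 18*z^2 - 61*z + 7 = -18*z^2 + 20*z - 2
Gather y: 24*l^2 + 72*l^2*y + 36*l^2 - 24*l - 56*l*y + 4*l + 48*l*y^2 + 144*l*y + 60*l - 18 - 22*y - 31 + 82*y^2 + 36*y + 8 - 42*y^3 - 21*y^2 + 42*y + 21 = 60*l^2 + 40*l - 42*y^3 + y^2*(48*l + 61) + y*(72*l^2 + 88*l + 56) - 20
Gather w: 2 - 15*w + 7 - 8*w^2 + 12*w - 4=-8*w^2 - 3*w + 5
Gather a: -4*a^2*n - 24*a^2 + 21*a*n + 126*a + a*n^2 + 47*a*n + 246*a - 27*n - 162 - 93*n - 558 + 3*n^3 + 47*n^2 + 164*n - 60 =a^2*(-4*n - 24) + a*(n^2 + 68*n + 372) + 3*n^3 + 47*n^2 + 44*n - 780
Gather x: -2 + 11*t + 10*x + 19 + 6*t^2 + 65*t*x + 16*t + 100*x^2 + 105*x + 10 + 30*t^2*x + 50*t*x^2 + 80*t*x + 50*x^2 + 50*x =6*t^2 + 27*t + x^2*(50*t + 150) + x*(30*t^2 + 145*t + 165) + 27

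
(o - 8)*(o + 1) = o^2 - 7*o - 8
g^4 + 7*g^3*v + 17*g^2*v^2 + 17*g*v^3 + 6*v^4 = (g + v)^2*(g + 2*v)*(g + 3*v)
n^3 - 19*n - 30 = (n - 5)*(n + 2)*(n + 3)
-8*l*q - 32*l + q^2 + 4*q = (-8*l + q)*(q + 4)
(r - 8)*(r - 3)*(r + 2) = r^3 - 9*r^2 + 2*r + 48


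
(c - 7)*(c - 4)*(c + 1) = c^3 - 10*c^2 + 17*c + 28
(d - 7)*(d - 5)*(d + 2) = d^3 - 10*d^2 + 11*d + 70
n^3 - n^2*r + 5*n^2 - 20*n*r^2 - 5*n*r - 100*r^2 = (n + 5)*(n - 5*r)*(n + 4*r)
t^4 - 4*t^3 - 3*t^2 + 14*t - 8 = (t - 4)*(t - 1)^2*(t + 2)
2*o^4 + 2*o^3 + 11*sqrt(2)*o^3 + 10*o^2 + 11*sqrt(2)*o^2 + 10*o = o*(o + 5*sqrt(2))*(sqrt(2)*o + 1)*(sqrt(2)*o + sqrt(2))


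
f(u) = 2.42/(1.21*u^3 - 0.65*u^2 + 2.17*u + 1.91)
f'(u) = 2.42*(-3.63*u^2 + 1.3*u - 2.17)/(1.21*u^3 - 0.65*u^2 + 2.17*u + 1.91)^2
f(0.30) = 0.95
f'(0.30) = -0.79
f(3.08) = 0.06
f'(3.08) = -0.06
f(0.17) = 1.07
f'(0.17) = -0.97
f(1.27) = 0.40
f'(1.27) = -0.42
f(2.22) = 0.14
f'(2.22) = -0.15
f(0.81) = 0.62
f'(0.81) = -0.56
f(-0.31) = 2.13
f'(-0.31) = -5.45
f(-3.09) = -0.05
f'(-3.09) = -0.05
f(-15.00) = -0.00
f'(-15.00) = -0.00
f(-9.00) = -0.00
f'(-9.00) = -0.00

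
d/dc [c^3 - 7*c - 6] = 3*c^2 - 7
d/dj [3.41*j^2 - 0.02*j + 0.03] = 6.82*j - 0.02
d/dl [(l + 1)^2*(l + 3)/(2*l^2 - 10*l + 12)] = (l^4 - 10*l^3 - 14*l^2 + 54*l + 57)/(2*(l^4 - 10*l^3 + 37*l^2 - 60*l + 36))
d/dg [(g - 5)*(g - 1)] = 2*g - 6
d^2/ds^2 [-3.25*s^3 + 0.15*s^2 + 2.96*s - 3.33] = 0.3 - 19.5*s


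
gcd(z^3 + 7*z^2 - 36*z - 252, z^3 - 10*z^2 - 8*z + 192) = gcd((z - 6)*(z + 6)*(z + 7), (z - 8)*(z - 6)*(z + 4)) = z - 6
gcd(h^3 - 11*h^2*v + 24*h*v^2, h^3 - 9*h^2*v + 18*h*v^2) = -h^2 + 3*h*v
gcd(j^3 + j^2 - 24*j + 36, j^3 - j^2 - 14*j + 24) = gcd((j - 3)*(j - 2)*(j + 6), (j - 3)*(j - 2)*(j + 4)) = j^2 - 5*j + 6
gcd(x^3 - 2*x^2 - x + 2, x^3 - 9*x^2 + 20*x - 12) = x^2 - 3*x + 2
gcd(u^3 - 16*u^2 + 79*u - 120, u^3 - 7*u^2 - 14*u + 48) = u - 8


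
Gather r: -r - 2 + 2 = -r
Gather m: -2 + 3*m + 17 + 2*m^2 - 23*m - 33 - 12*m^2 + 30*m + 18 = -10*m^2 + 10*m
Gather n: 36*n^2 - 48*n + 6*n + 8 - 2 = 36*n^2 - 42*n + 6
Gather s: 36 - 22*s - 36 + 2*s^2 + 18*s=2*s^2 - 4*s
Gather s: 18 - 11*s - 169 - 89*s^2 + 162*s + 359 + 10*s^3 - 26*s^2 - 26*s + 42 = 10*s^3 - 115*s^2 + 125*s + 250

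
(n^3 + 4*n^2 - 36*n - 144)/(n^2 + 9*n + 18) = (n^2 - 2*n - 24)/(n + 3)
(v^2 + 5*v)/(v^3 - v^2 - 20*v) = (v + 5)/(v^2 - v - 20)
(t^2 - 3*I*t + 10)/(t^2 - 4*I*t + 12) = (t - 5*I)/(t - 6*I)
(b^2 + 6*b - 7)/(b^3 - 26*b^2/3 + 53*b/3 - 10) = 3*(b + 7)/(3*b^2 - 23*b + 30)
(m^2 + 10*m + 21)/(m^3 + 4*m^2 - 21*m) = (m + 3)/(m*(m - 3))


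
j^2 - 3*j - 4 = (j - 4)*(j + 1)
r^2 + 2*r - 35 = (r - 5)*(r + 7)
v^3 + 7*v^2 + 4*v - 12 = (v - 1)*(v + 2)*(v + 6)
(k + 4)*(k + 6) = k^2 + 10*k + 24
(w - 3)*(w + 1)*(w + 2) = w^3 - 7*w - 6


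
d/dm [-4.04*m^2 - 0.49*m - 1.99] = -8.08*m - 0.49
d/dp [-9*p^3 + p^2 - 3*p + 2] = -27*p^2 + 2*p - 3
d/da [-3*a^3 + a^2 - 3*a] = -9*a^2 + 2*a - 3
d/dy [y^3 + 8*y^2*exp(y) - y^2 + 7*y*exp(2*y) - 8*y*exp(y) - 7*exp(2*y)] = 8*y^2*exp(y) + 3*y^2 + 14*y*exp(2*y) + 8*y*exp(y) - 2*y - 7*exp(2*y) - 8*exp(y)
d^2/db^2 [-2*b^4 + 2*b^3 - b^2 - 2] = -24*b^2 + 12*b - 2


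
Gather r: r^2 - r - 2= r^2 - r - 2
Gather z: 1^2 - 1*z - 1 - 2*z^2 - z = -2*z^2 - 2*z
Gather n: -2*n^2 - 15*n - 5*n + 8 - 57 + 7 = -2*n^2 - 20*n - 42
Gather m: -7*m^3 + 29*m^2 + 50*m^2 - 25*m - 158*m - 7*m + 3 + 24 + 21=-7*m^3 + 79*m^2 - 190*m + 48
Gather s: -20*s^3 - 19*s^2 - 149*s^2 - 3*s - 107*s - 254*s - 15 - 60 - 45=-20*s^3 - 168*s^2 - 364*s - 120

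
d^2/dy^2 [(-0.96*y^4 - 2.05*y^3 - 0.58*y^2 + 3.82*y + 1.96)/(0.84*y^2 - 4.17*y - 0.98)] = (-1.354752*y^6 + 20.176128*y^5 - 95.418432*y^4 - 136.11225*y^3 - 55.895868*y^2 - 34.138104*y + 39.055744)/(0.592704*y^6 - 8.827056*y^5 + 41.745564*y^4 - 51.915249*y^3 - 48.703158*y^2 - 12.014604*y - 0.941192)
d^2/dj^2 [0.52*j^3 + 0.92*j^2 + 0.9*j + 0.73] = 3.12*j + 1.84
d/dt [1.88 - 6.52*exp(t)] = -6.52*exp(t)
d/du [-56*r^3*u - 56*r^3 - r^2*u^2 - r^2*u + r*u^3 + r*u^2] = r*(-56*r^2 - 2*r*u - r + 3*u^2 + 2*u)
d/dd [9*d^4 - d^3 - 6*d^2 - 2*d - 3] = 36*d^3 - 3*d^2 - 12*d - 2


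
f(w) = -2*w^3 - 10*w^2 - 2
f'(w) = -6*w^2 - 20*w = 2*w*(-3*w - 10)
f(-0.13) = -2.16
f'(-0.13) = 2.50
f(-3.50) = -38.75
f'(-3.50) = -3.50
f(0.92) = -12.02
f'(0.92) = -23.48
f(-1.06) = -10.85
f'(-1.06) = 14.46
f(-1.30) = -14.51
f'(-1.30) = 15.86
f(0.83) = -10.03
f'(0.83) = -20.73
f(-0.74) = -6.67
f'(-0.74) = 11.51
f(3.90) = -272.74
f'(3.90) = -169.26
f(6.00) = -794.00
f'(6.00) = -336.00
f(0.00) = -2.00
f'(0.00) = 0.00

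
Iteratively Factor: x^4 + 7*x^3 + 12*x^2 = (x)*(x^3 + 7*x^2 + 12*x) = x*(x + 3)*(x^2 + 4*x) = x^2*(x + 3)*(x + 4)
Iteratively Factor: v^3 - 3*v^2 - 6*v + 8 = (v + 2)*(v^2 - 5*v + 4) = (v - 4)*(v + 2)*(v - 1)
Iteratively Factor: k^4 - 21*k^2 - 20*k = (k - 5)*(k^3 + 5*k^2 + 4*k) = k*(k - 5)*(k^2 + 5*k + 4) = k*(k - 5)*(k + 1)*(k + 4)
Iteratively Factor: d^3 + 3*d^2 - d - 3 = (d - 1)*(d^2 + 4*d + 3) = (d - 1)*(d + 3)*(d + 1)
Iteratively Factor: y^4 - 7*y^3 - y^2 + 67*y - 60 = (y - 1)*(y^3 - 6*y^2 - 7*y + 60) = (y - 5)*(y - 1)*(y^2 - y - 12) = (y - 5)*(y - 4)*(y - 1)*(y + 3)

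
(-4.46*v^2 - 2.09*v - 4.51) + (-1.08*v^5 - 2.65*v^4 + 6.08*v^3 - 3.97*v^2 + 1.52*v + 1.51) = -1.08*v^5 - 2.65*v^4 + 6.08*v^3 - 8.43*v^2 - 0.57*v - 3.0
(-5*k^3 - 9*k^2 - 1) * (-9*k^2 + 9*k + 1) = 45*k^5 + 36*k^4 - 86*k^3 - 9*k - 1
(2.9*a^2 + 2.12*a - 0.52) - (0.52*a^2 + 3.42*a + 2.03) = 2.38*a^2 - 1.3*a - 2.55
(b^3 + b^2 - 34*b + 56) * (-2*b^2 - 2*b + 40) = -2*b^5 - 4*b^4 + 106*b^3 - 4*b^2 - 1472*b + 2240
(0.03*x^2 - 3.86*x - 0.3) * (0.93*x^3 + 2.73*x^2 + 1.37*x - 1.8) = 0.0279*x^5 - 3.5079*x^4 - 10.7757*x^3 - 6.1612*x^2 + 6.537*x + 0.54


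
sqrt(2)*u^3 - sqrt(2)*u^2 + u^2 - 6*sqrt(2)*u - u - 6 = (u - 3)*(u + 2)*(sqrt(2)*u + 1)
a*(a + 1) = a^2 + a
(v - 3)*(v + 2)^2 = v^3 + v^2 - 8*v - 12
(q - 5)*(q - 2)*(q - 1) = q^3 - 8*q^2 + 17*q - 10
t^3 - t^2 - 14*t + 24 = (t - 3)*(t - 2)*(t + 4)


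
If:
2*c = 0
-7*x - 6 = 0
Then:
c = 0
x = -6/7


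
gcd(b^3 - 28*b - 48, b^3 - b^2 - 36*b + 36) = b - 6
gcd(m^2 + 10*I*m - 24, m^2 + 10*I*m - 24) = m^2 + 10*I*m - 24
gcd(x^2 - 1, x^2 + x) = x + 1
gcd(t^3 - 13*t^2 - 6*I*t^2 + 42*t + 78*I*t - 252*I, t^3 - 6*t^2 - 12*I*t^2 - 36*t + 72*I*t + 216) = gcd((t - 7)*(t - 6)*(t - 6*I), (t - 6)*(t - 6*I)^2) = t^2 + t*(-6 - 6*I) + 36*I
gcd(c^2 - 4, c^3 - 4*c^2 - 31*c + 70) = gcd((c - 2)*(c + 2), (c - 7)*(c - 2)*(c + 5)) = c - 2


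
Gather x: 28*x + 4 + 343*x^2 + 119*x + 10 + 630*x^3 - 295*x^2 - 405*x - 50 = 630*x^3 + 48*x^2 - 258*x - 36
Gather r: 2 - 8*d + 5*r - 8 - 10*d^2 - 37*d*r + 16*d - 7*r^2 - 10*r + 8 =-10*d^2 + 8*d - 7*r^2 + r*(-37*d - 5) + 2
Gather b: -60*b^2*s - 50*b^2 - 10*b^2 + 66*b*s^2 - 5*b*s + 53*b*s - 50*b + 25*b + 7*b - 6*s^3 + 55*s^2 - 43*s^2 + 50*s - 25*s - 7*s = b^2*(-60*s - 60) + b*(66*s^2 + 48*s - 18) - 6*s^3 + 12*s^2 + 18*s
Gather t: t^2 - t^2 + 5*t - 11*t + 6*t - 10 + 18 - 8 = 0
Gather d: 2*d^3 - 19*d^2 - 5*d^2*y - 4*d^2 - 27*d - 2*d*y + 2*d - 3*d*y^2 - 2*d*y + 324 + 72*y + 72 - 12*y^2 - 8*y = 2*d^3 + d^2*(-5*y - 23) + d*(-3*y^2 - 4*y - 25) - 12*y^2 + 64*y + 396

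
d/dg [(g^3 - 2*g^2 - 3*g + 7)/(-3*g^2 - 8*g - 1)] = (-3*g^4 - 16*g^3 + 4*g^2 + 46*g + 59)/(9*g^4 + 48*g^3 + 70*g^2 + 16*g + 1)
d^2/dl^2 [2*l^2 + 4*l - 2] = 4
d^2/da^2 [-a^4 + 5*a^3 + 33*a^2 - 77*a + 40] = -12*a^2 + 30*a + 66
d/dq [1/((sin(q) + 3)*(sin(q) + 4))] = -(2*sin(q) + 7)*cos(q)/((sin(q) + 3)^2*(sin(q) + 4)^2)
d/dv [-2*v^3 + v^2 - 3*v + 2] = -6*v^2 + 2*v - 3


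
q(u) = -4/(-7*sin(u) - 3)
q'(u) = -28*cos(u)/(-7*sin(u) - 3)^2 = -28*cos(u)/(7*sin(u) + 3)^2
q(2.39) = 0.51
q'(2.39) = 0.34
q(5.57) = -2.53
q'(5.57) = -8.49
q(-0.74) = -2.33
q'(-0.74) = -6.99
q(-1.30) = -1.07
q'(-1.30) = -0.53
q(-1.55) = -1.00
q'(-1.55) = -0.04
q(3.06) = 1.12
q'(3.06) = 2.19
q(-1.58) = -1.00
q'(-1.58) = 0.02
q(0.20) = 0.91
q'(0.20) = -1.42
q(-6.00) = 0.81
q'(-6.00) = -1.09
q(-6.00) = 0.81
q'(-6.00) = -1.09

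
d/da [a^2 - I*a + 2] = 2*a - I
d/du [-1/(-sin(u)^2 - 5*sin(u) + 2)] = -(2*sin(u) + 5)*cos(u)/(sin(u)^2 + 5*sin(u) - 2)^2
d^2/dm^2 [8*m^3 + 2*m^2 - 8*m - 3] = 48*m + 4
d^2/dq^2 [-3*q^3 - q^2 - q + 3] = -18*q - 2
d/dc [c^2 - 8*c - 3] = 2*c - 8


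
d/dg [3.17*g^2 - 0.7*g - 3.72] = 6.34*g - 0.7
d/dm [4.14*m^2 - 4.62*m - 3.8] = 8.28*m - 4.62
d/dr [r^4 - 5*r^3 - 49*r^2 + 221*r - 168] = 4*r^3 - 15*r^2 - 98*r + 221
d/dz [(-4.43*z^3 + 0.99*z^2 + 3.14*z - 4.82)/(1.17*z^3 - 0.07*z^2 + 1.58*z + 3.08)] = (-0.8482*z^4 - 21.3464*z^3 - 22.231*z^2 + 5.4236*z + 17.2868)/(1.3689*z^6 - 0.1638*z^5 + 3.7021*z^4 + 6.986*z^3 + 2.0652*z^2 + 9.7328*z + 9.4864)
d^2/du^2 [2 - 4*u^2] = -8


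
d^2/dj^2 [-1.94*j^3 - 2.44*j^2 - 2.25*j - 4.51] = -11.64*j - 4.88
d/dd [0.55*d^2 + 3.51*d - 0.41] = 1.1*d + 3.51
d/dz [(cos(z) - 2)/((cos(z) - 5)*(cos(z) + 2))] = (cos(z)^2 - 4*cos(z) + 16)*sin(z)/((cos(z) - 5)^2*(cos(z) + 2)^2)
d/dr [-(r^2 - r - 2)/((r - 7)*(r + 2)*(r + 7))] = r*(r^3 - 2*r^2 + 41*r + 188)/(r^6 + 4*r^5 - 94*r^4 - 392*r^3 + 2009*r^2 + 9604*r + 9604)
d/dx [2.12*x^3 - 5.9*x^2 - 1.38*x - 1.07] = 6.36*x^2 - 11.8*x - 1.38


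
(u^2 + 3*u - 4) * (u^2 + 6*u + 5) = u^4 + 9*u^3 + 19*u^2 - 9*u - 20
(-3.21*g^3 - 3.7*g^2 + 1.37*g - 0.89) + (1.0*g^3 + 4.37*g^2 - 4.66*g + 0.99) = -2.21*g^3 + 0.67*g^2 - 3.29*g + 0.1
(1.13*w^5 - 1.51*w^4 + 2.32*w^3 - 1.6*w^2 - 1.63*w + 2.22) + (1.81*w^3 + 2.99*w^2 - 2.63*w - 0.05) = 1.13*w^5 - 1.51*w^4 + 4.13*w^3 + 1.39*w^2 - 4.26*w + 2.17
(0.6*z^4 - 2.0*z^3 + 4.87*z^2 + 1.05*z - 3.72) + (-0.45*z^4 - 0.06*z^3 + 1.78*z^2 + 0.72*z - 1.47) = 0.15*z^4 - 2.06*z^3 + 6.65*z^2 + 1.77*z - 5.19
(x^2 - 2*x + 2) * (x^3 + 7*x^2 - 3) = x^5 + 5*x^4 - 12*x^3 + 11*x^2 + 6*x - 6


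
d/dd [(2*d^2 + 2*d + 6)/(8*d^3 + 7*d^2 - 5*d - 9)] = 4*(-4*d^4 - 8*d^3 - 42*d^2 - 30*d + 3)/(64*d^6 + 112*d^5 - 31*d^4 - 214*d^3 - 101*d^2 + 90*d + 81)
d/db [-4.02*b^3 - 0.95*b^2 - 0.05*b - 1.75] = -12.06*b^2 - 1.9*b - 0.05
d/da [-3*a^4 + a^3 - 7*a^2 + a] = -12*a^3 + 3*a^2 - 14*a + 1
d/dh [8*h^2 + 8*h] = 16*h + 8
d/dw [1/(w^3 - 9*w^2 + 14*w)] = (-3*w^2 + 18*w - 14)/(w^2*(w^2 - 9*w + 14)^2)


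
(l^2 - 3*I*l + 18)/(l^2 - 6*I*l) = (l + 3*I)/l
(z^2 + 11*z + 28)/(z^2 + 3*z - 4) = (z + 7)/(z - 1)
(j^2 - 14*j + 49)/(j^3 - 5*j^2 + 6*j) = (j^2 - 14*j + 49)/(j*(j^2 - 5*j + 6))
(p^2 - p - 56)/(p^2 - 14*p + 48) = (p + 7)/(p - 6)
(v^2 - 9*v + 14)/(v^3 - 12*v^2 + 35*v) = (v - 2)/(v*(v - 5))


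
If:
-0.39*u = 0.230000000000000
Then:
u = -0.59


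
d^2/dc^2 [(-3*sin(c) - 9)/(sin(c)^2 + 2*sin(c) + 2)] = 3*(sin(c)^5 + 10*sin(c)^4 + 4*sin(c)^3 - 34*sin(c)^2 - 32*sin(c) - 4)/(sin(c)^2 + 2*sin(c) + 2)^3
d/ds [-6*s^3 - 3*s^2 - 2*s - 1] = -18*s^2 - 6*s - 2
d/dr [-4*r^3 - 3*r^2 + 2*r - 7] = -12*r^2 - 6*r + 2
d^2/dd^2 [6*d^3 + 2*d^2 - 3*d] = 36*d + 4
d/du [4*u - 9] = 4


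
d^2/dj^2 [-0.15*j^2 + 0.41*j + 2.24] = -0.300000000000000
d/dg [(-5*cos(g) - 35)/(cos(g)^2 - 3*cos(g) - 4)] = 5*(sin(g)^2 - 14*cos(g) + 16)*sin(g)/((cos(g) - 4)^2*(cos(g) + 1)^2)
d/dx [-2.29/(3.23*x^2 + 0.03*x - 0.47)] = (14.7934*x + 0.0687)/(3.23*x^2 + 0.03*x - 0.47)^2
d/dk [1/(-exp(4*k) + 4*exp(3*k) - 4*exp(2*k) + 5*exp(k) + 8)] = (4*exp(3*k) - 12*exp(2*k) + 8*exp(k) - 5)*exp(k)/(-exp(4*k) + 4*exp(3*k) - 4*exp(2*k) + 5*exp(k) + 8)^2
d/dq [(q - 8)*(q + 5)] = 2*q - 3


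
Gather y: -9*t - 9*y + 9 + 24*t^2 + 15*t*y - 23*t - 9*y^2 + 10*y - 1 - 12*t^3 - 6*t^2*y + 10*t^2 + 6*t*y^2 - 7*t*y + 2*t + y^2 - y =-12*t^3 + 34*t^2 - 30*t + y^2*(6*t - 8) + y*(-6*t^2 + 8*t) + 8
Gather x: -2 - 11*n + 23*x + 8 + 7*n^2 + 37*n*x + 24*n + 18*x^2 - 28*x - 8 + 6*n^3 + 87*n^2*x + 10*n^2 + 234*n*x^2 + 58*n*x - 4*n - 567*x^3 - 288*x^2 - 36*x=6*n^3 + 17*n^2 + 9*n - 567*x^3 + x^2*(234*n - 270) + x*(87*n^2 + 95*n - 41) - 2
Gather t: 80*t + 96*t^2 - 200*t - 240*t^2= -144*t^2 - 120*t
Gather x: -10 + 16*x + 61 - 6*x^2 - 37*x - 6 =-6*x^2 - 21*x + 45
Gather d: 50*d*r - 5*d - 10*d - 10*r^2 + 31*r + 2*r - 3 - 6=d*(50*r - 15) - 10*r^2 + 33*r - 9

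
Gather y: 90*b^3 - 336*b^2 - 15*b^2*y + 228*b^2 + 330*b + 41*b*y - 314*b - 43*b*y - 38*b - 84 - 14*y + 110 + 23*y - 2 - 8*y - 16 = 90*b^3 - 108*b^2 - 22*b + y*(-15*b^2 - 2*b + 1) + 8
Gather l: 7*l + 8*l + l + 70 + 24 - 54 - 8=16*l + 32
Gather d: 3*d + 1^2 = 3*d + 1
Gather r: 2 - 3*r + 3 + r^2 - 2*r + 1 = r^2 - 5*r + 6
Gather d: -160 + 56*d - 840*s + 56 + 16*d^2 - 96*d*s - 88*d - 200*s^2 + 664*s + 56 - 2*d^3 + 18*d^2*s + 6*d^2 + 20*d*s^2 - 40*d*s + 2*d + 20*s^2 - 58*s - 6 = -2*d^3 + d^2*(18*s + 22) + d*(20*s^2 - 136*s - 30) - 180*s^2 - 234*s - 54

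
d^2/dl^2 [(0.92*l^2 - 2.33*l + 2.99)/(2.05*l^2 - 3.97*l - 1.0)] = (-3.5527136788005e-15*l^4 - 4.60880999999998*l^3 + 86.70885*l^2 - 174.66369*l + 126.849382)/(8.615125*l^6 - 50.051775*l^5 + 84.322035*l^4 - 13.739773*l^3 - 41.1327*l^2 - 11.91*l - 1.0)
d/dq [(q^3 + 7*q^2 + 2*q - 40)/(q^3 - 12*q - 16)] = (-7*q^3 - 14*q^2 + 16*q - 256)/(q^5 - 2*q^4 - 20*q^3 + 8*q^2 + 128*q + 128)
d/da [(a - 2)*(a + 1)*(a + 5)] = 3*a^2 + 8*a - 7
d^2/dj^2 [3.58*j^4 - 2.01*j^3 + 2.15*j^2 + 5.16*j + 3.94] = 42.96*j^2 - 12.06*j + 4.3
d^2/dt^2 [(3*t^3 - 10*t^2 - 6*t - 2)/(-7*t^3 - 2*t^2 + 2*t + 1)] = 2*(532*t^6 + 756*t^5 + 1134*t^4 + 844*t^3 + 234*t^2 + 45*t + 10)/(343*t^9 + 294*t^8 - 210*t^7 - 307*t^6 - 24*t^5 + 96*t^4 + 37*t^3 - 6*t^2 - 6*t - 1)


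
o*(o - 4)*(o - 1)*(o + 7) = o^4 + 2*o^3 - 31*o^2 + 28*o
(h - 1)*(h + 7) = h^2 + 6*h - 7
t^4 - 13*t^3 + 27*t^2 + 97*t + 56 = (t - 8)*(t - 7)*(t + 1)^2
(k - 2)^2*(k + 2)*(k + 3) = k^4 + k^3 - 10*k^2 - 4*k + 24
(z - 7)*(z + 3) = z^2 - 4*z - 21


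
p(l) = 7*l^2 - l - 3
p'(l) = 14*l - 1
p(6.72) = 306.39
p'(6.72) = 93.08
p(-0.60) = 0.12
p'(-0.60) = -9.40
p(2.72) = 46.07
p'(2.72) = 37.08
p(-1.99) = 26.71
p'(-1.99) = -28.86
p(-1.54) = 15.14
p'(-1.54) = -22.56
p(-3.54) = 88.26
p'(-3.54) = -50.56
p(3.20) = 65.48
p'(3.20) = 43.80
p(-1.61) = 16.75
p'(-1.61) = -23.54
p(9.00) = 555.00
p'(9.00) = 125.00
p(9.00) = 555.00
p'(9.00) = 125.00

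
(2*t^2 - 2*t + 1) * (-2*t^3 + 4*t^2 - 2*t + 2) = -4*t^5 + 12*t^4 - 14*t^3 + 12*t^2 - 6*t + 2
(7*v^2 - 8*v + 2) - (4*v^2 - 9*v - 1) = 3*v^2 + v + 3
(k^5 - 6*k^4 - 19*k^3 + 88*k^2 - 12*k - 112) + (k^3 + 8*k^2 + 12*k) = k^5 - 6*k^4 - 18*k^3 + 96*k^2 - 112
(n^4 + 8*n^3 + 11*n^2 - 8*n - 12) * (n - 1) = n^5 + 7*n^4 + 3*n^3 - 19*n^2 - 4*n + 12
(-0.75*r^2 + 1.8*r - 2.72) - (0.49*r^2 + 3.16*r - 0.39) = -1.24*r^2 - 1.36*r - 2.33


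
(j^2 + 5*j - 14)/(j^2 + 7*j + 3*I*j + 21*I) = (j - 2)/(j + 3*I)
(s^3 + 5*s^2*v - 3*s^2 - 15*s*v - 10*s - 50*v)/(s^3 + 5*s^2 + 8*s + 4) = (s^2 + 5*s*v - 5*s - 25*v)/(s^2 + 3*s + 2)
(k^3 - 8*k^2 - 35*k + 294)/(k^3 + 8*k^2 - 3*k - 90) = (k^2 - 14*k + 49)/(k^2 + 2*k - 15)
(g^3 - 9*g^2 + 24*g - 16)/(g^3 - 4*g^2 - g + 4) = (g - 4)/(g + 1)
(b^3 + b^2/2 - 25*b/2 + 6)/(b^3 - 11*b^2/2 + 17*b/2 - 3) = (b + 4)/(b - 2)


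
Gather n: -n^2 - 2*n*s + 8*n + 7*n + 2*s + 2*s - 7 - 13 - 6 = -n^2 + n*(15 - 2*s) + 4*s - 26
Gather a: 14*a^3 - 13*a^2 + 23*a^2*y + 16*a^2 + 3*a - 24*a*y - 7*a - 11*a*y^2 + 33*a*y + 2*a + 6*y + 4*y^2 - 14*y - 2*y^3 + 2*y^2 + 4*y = 14*a^3 + a^2*(23*y + 3) + a*(-11*y^2 + 9*y - 2) - 2*y^3 + 6*y^2 - 4*y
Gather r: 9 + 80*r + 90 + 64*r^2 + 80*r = 64*r^2 + 160*r + 99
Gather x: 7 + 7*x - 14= 7*x - 7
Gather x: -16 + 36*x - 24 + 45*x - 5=81*x - 45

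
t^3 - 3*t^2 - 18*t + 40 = (t - 5)*(t - 2)*(t + 4)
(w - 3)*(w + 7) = w^2 + 4*w - 21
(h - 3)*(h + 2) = h^2 - h - 6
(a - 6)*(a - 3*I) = a^2 - 6*a - 3*I*a + 18*I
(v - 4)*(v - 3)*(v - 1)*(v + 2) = v^4 - 6*v^3 + 3*v^2 + 26*v - 24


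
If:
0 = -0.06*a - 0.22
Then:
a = -3.67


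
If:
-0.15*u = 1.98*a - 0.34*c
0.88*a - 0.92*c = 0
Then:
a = -0.0906463478717814*u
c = -0.0867052023121387*u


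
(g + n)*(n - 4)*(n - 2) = g*n^2 - 6*g*n + 8*g + n^3 - 6*n^2 + 8*n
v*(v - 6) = v^2 - 6*v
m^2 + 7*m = m*(m + 7)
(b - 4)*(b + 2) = b^2 - 2*b - 8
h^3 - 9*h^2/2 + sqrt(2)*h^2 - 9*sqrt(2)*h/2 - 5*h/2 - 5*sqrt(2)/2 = (h - 5)*(h + 1/2)*(h + sqrt(2))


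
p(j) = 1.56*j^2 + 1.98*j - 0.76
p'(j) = 3.12*j + 1.98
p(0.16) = -0.40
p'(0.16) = 2.48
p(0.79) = 1.78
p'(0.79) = 4.44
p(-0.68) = -1.39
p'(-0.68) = -0.14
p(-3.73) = 13.56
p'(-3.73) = -9.66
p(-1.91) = 1.15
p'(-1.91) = -3.98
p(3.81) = 29.43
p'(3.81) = 13.87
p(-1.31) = -0.68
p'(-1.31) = -2.11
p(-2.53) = 4.22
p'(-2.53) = -5.91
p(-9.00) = 107.78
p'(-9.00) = -26.10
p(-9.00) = 107.78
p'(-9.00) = -26.10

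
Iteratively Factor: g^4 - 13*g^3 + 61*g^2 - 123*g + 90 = (g - 5)*(g^3 - 8*g^2 + 21*g - 18) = (g - 5)*(g - 3)*(g^2 - 5*g + 6) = (g - 5)*(g - 3)^2*(g - 2)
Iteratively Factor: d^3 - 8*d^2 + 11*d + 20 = (d + 1)*(d^2 - 9*d + 20) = (d - 5)*(d + 1)*(d - 4)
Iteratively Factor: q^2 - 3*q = (q)*(q - 3)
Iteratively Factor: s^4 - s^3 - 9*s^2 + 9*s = (s)*(s^3 - s^2 - 9*s + 9) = s*(s - 3)*(s^2 + 2*s - 3) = s*(s - 3)*(s - 1)*(s + 3)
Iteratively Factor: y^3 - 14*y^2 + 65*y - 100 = (y - 4)*(y^2 - 10*y + 25) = (y - 5)*(y - 4)*(y - 5)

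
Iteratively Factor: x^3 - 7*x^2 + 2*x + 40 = (x - 4)*(x^2 - 3*x - 10) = (x - 5)*(x - 4)*(x + 2)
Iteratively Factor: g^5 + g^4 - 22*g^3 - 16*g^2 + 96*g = (g + 4)*(g^4 - 3*g^3 - 10*g^2 + 24*g) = (g - 2)*(g + 4)*(g^3 - g^2 - 12*g) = g*(g - 2)*(g + 4)*(g^2 - g - 12) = g*(g - 4)*(g - 2)*(g + 4)*(g + 3)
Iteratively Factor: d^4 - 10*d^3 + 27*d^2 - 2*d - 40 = (d - 2)*(d^3 - 8*d^2 + 11*d + 20) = (d - 2)*(d + 1)*(d^2 - 9*d + 20) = (d - 5)*(d - 2)*(d + 1)*(d - 4)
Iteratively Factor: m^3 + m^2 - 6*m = (m - 2)*(m^2 + 3*m) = (m - 2)*(m + 3)*(m)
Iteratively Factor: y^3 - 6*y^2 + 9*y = (y - 3)*(y^2 - 3*y) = y*(y - 3)*(y - 3)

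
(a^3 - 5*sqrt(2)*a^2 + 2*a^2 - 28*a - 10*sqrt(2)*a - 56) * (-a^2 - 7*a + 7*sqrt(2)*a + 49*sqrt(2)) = -a^5 - 9*a^4 + 12*sqrt(2)*a^4 - 56*a^3 + 108*sqrt(2)*a^3 - 378*a^2 - 28*sqrt(2)*a^2 - 1764*sqrt(2)*a - 588*a - 2744*sqrt(2)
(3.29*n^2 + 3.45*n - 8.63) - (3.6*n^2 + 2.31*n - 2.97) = -0.31*n^2 + 1.14*n - 5.66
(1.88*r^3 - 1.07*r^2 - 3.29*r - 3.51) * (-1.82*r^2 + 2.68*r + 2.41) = -3.4216*r^5 + 6.9858*r^4 + 7.651*r^3 - 5.0077*r^2 - 17.3357*r - 8.4591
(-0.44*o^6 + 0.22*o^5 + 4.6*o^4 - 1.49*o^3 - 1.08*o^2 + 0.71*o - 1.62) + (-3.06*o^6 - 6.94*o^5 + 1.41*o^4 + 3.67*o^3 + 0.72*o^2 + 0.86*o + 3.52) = -3.5*o^6 - 6.72*o^5 + 6.01*o^4 + 2.18*o^3 - 0.36*o^2 + 1.57*o + 1.9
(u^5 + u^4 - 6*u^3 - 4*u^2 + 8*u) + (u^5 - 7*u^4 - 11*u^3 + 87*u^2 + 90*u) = 2*u^5 - 6*u^4 - 17*u^3 + 83*u^2 + 98*u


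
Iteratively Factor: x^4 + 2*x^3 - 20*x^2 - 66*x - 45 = (x + 1)*(x^3 + x^2 - 21*x - 45) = (x - 5)*(x + 1)*(x^2 + 6*x + 9) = (x - 5)*(x + 1)*(x + 3)*(x + 3)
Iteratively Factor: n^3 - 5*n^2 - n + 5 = (n + 1)*(n^2 - 6*n + 5) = (n - 1)*(n + 1)*(n - 5)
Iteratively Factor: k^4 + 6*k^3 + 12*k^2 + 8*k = (k + 2)*(k^3 + 4*k^2 + 4*k) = (k + 2)^2*(k^2 + 2*k) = k*(k + 2)^2*(k + 2)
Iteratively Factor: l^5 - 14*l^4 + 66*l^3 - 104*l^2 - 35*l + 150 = (l - 2)*(l^4 - 12*l^3 + 42*l^2 - 20*l - 75) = (l - 5)*(l - 2)*(l^3 - 7*l^2 + 7*l + 15) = (l - 5)*(l - 2)*(l + 1)*(l^2 - 8*l + 15) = (l - 5)*(l - 3)*(l - 2)*(l + 1)*(l - 5)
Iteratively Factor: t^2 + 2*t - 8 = (t - 2)*(t + 4)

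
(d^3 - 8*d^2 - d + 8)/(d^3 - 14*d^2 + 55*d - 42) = (d^2 - 7*d - 8)/(d^2 - 13*d + 42)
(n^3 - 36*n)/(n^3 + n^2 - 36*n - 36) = n/(n + 1)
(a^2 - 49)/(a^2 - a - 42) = (a + 7)/(a + 6)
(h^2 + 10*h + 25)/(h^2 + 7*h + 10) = (h + 5)/(h + 2)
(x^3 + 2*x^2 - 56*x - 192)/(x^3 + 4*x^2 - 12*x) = (x^2 - 4*x - 32)/(x*(x - 2))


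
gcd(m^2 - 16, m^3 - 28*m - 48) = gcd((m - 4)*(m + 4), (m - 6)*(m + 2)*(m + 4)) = m + 4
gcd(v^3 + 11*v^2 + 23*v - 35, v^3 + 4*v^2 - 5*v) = v^2 + 4*v - 5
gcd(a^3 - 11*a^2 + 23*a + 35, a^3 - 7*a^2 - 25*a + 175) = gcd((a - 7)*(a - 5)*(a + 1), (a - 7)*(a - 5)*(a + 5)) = a^2 - 12*a + 35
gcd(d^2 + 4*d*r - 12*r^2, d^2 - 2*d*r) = -d + 2*r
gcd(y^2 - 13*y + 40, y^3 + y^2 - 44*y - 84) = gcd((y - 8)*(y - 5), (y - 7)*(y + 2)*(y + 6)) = 1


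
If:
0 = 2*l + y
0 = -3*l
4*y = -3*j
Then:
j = 0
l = 0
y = 0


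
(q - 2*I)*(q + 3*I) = q^2 + I*q + 6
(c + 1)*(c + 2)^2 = c^3 + 5*c^2 + 8*c + 4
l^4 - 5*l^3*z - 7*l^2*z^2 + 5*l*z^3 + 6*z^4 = (l - 6*z)*(l - z)*(l + z)^2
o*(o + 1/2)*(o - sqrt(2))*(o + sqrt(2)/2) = o^4 - sqrt(2)*o^3/2 + o^3/2 - o^2 - sqrt(2)*o^2/4 - o/2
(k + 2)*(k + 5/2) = k^2 + 9*k/2 + 5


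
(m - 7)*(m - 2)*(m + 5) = m^3 - 4*m^2 - 31*m + 70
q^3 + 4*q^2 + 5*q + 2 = (q + 1)^2*(q + 2)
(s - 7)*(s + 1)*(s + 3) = s^3 - 3*s^2 - 25*s - 21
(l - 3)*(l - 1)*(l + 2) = l^3 - 2*l^2 - 5*l + 6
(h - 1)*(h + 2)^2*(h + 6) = h^4 + 9*h^3 + 18*h^2 - 4*h - 24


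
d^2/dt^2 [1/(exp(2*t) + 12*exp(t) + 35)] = 4*(-(exp(t) + 3)*(exp(2*t) + 12*exp(t) + 35) + 2*(exp(t) + 6)^2*exp(t))*exp(t)/(exp(2*t) + 12*exp(t) + 35)^3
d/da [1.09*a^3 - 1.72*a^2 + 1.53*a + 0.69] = 3.27*a^2 - 3.44*a + 1.53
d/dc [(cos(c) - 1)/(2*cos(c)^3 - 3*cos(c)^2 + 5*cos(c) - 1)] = 4*(9*sin(c)^2 + 9*cos(c) + cos(3*c) - 13)*sin(c)/(6*sin(c)^2 + 13*cos(c) + cos(3*c) - 8)^2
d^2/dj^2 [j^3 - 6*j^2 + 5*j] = 6*j - 12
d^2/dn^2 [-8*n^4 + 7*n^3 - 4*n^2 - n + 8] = -96*n^2 + 42*n - 8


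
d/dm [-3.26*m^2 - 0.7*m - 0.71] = -6.52*m - 0.7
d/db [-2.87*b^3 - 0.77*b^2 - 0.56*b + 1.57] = -8.61*b^2 - 1.54*b - 0.56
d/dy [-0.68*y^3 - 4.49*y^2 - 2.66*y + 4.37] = -2.04*y^2 - 8.98*y - 2.66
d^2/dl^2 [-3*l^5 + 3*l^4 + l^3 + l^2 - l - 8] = -60*l^3 + 36*l^2 + 6*l + 2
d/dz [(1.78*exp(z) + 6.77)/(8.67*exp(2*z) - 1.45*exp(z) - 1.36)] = (-15.4326*exp(2*z) - 117.3918*exp(z) + 7.3957)*exp(z)/(75.1689*exp(4*z) - 25.143*exp(3*z) - 21.4799*exp(2*z) + 3.944*exp(z) + 1.8496)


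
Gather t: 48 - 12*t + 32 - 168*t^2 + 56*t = -168*t^2 + 44*t + 80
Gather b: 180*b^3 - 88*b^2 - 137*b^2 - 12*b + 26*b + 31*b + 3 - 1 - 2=180*b^3 - 225*b^2 + 45*b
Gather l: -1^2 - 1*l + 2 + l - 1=0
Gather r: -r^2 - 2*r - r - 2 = -r^2 - 3*r - 2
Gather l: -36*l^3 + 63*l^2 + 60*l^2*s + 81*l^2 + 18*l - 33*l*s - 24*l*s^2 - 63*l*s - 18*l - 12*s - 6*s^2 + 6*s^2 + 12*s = -36*l^3 + l^2*(60*s + 144) + l*(-24*s^2 - 96*s)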